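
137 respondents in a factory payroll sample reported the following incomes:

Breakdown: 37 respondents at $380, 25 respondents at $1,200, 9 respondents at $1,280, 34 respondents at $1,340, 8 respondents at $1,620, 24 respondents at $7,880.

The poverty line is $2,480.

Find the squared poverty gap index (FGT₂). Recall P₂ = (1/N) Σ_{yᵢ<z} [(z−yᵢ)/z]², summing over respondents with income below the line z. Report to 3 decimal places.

Below the line: 37×$380, 25×$1,200, 9×$1,280, 34×$1,340, 8×$1,620 (q = 113 of N = 137).
Relative gaps: (2480−380)/2480 = 0.8468 (×37); (2480−1200)/2480 = 0.5161 (×25); (2480−1280)/2480 = 0.4839 (×9); (2480−1340)/2480 = 0.4597 (×34); (2480−1620)/2480 = 0.3468 (×8).
Squared: 0.7170 (×37); 0.2664 (×25); 0.2341 (×9); 0.2113 (×34); 0.1203 (×8).
Sum = 43.443223; P₂ = 43.443223 / 137 = 0.317.

0.317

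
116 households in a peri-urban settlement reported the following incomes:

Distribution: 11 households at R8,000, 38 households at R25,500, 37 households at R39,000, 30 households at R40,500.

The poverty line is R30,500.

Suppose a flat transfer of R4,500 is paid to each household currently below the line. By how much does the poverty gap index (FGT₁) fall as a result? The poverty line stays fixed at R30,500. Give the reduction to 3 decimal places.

Before: below the line — 11×R8,000, 38×R25,500; poverty gap index (FGT₁) = 0.12366.
After the R4,500 transfer: below the line — 11×R12,500, 38×R30,000; poverty gap index (FGT₁) = 0.06133.
Reduction = 0.12366 − 0.06133 = 0.062.

0.062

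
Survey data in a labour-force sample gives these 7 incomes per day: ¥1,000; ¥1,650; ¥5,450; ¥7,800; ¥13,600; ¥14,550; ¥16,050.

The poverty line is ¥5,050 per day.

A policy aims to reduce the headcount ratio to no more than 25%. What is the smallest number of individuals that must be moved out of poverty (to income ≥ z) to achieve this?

Currently q = 2 of N = 7 are below the line (H = 0.286).
A headcount ratio of at most 25% allows at most ⌊0.25 × 7⌋ = 1 poor individuals.
So at least 2 − 1 = 1 must be lifted.

1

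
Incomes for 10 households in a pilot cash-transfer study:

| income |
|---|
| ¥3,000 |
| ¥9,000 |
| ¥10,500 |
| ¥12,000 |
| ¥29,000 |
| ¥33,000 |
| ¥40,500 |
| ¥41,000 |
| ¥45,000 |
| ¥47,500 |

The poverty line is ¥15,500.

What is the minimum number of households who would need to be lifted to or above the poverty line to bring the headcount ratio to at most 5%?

4

4 of the 10 households are poor, so H = 4/10 = 0.400.
A headcount ratio of at most 5% allows at most ⌊0.05 × 10⌋ = 0 poor households.
So at least 4 − 0 = 4 must be lifted.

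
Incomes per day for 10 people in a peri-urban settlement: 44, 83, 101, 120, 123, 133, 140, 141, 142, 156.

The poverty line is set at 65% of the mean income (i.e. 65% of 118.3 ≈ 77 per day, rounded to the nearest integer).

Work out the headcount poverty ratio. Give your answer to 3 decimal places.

1 of the 10 people have income below 77.
H = 1/10 = 0.100.

0.100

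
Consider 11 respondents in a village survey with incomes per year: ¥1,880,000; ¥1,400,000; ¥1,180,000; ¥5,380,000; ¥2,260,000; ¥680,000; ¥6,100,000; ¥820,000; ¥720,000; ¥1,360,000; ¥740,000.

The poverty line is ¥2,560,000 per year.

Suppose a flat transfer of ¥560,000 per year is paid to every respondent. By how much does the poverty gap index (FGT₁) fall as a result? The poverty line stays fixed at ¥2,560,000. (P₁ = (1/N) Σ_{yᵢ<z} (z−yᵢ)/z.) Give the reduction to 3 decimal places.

0.170

Before: below the line — ¥680,000, ¥720,000, ¥740,000, ¥820,000, ¥1,180,000, ¥1,360,000, ¥1,400,000, ¥1,880,000, ¥2,260,000; poverty gap index (FGT₁) = 0.42614.
After the ¥560,000 transfer: below the line — ¥1,240,000, ¥1,280,000, ¥1,300,000, ¥1,380,000, ¥1,740,000, ¥1,920,000, ¥1,960,000, ¥2,440,000; poverty gap index (FGT₁) = 0.25639.
Reduction = 0.42614 − 0.25639 = 0.170.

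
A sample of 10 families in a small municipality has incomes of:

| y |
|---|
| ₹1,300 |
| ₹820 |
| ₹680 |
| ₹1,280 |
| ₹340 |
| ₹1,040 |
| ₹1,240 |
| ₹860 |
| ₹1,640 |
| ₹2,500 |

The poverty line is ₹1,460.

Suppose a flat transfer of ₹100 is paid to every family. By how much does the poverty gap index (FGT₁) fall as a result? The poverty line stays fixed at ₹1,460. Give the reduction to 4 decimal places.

Before: below the line — ₹340, ₹680, ₹820, ₹860, ₹1,040, ₹1,240, ₹1,280, ₹1,300; poverty gap index (FGT₁) = 0.282192.
After the ₹100 transfer: below the line — ₹440, ₹780, ₹920, ₹960, ₹1,140, ₹1,340, ₹1,380, ₹1,400; poverty gap index (FGT₁) = 0.227397.
Reduction = 0.282192 − 0.227397 = 0.0548.

0.0548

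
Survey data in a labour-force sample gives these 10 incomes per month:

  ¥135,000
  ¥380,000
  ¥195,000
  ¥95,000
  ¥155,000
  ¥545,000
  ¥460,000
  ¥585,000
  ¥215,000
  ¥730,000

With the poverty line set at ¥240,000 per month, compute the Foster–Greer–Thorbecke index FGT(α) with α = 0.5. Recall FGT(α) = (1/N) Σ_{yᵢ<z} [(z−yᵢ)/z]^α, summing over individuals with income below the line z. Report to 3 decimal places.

0.279

Poor units: ¥95,000, ¥135,000, ¥155,000, ¥195,000, ¥215,000 (q = 5 of N = 10).
Relative gaps: (240000−95000)/240000 = 0.6042; (240000−135000)/240000 = 0.4375; (240000−155000)/240000 = 0.3542; (240000−195000)/240000 = 0.1875; (240000−215000)/240000 = 0.1042.
Raised to α = 0.5: 0.77728; 0.66144; 0.59512; 0.43301; 0.32275.
Sum = 2.789600; FGT(0.5) = 2.789600 / 10 = 0.279.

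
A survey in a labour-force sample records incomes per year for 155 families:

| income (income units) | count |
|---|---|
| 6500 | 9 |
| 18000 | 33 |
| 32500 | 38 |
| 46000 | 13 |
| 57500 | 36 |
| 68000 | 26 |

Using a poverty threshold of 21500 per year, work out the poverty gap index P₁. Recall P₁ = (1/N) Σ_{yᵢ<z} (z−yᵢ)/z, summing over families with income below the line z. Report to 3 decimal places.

Below the line: 9×6500, 33×18000 (q = 42 of N = 155).
Normalized shortfalls: (21500−6500)/21500 = 0.6977 (×9); (21500−18000)/21500 = 0.1628 (×33).
Sum of shortfalls = 11.651163; P₁ averages over all N: 11.651163 / 155 = 0.075.

0.075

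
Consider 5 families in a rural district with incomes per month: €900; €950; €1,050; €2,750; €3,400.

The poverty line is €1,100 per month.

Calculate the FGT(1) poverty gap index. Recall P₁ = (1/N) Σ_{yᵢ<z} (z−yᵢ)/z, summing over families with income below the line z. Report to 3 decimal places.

Incomes under z: €900, €950, €1,050 (q = 3 of N = 5).
Normalized shortfalls: (1100−900)/1100 = 0.1818; (1100−950)/1100 = 0.1364; (1100−1050)/1100 = 0.0455.
Σ = 0.363636. Dividing by the full population N = 5 gives P₁ = 0.073.

0.073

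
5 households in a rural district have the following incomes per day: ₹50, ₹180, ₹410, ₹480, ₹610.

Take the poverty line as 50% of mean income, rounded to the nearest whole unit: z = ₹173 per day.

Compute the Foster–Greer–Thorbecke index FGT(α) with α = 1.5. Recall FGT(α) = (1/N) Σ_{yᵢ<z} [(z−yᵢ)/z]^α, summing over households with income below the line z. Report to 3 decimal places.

Incomes under z: ₹50 (q = 1 of N = 5).
Normalized shortfalls: (173−50)/173 = 0.7110.
Raised to α = 1.5: 0.59950.
Sum = 0.599499; FGT(1.5) = 0.599499 / 5 = 0.120.

0.120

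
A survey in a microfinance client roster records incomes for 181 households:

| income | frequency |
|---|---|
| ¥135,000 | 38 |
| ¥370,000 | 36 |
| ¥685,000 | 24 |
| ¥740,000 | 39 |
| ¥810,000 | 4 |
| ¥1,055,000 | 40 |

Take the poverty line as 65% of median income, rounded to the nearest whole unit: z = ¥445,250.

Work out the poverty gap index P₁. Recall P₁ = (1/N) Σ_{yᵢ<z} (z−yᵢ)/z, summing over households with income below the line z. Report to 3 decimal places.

0.180

Below the line: 38×¥135,000, 36×¥370,000 (q = 74 of N = 181).
Gap ratios (z−y)/z: (445250−135000)/445250 = 0.6968 (×38); (445250−370000)/445250 = 0.1690 (×36).
Σ = 32.562605. Dividing by the full population N = 181 gives P₁ = 0.180.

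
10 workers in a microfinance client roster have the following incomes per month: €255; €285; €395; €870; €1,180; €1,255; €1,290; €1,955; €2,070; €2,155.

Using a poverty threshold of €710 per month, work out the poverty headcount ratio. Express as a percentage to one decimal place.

3 of the 10 workers have income below €710.
H = 3/10 = 30.0%.

30.0%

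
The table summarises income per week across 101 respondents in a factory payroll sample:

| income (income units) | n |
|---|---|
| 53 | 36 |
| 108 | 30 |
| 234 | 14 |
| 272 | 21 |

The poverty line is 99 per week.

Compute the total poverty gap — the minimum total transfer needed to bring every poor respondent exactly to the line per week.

Below the line: 36×53 (q = 36 of N = 101).
Individual gaps: 36×(99−53) = 1656.
Aggregate gap = 1656.

1656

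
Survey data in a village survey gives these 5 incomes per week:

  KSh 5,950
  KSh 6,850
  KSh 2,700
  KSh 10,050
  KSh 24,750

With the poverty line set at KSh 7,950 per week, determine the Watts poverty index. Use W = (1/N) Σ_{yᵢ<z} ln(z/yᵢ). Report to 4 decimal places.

Poor units: KSh 2,700, KSh 5,950, KSh 6,850 (q = 3 of N = 5).
Log shortfalls: ln(7950/2700) = 1.0799; ln(7950/5950) = 0.2898; ln(7950/6850) = 0.1489.
W = 1.518624 / 5 = 0.3037.

0.3037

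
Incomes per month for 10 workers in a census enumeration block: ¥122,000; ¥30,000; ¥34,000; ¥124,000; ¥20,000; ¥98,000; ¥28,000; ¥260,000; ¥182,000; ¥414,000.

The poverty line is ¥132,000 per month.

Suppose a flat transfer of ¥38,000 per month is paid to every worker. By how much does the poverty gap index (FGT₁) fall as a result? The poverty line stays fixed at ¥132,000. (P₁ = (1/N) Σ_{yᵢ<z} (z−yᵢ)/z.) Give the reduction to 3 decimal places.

0.155

Before: below the line — ¥20,000, ¥28,000, ¥30,000, ¥34,000, ¥98,000, ¥122,000, ¥124,000; poverty gap index (FGT₁) = 0.35455.
After the ¥38,000 transfer: below the line — ¥58,000, ¥66,000, ¥68,000, ¥72,000; poverty gap index (FGT₁) = 0.20000.
Reduction = 0.35455 − 0.20000 = 0.155.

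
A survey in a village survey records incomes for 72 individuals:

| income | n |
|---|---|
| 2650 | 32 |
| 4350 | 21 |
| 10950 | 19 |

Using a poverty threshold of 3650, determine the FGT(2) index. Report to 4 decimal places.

0.0334

Incomes under z: 32×2650 (q = 32 of N = 72).
Normalized shortfalls: (3650−2650)/3650 = 0.2740 (×32).
Squared: 0.0751 (×32).
Sum = 2.401952; P₂ = 2.401952 / 72 = 0.0334.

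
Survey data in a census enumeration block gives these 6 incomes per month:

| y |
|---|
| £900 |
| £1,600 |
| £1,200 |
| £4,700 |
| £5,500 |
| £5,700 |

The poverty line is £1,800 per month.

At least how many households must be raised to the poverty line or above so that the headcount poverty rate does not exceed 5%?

Currently q = 3 of N = 6 are below the line (H = 0.500).
A headcount ratio of at most 5% allows at most ⌊0.05 × 6⌋ = 0 poor households.
So at least 3 − 0 = 3 must be lifted.

3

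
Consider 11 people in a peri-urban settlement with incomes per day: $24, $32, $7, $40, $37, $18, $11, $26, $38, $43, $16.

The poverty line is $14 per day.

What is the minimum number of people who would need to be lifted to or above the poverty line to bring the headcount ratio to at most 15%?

2 of the 11 people are poor, so H = 2/11 = 0.182.
A headcount ratio of at most 15% allows at most ⌊0.15 × 11⌋ = 1 poor people.
So at least 2 − 1 = 1 must be lifted.

1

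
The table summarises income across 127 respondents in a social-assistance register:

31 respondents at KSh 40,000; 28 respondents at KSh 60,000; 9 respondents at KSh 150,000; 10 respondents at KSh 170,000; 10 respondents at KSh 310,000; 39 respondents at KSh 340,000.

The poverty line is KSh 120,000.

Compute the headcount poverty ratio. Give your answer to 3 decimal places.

59 of the 127 respondents have income below KSh 120,000.
H = 59/127 = 0.465.

0.465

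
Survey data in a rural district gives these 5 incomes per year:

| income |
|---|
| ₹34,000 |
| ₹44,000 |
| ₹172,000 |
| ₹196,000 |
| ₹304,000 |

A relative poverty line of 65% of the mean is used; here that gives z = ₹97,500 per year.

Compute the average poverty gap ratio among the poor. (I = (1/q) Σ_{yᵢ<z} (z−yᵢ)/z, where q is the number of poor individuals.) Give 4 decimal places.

Below the line: ₹34,000, ₹44,000 (q = 2 of N = 5).
Relative gaps: 0.6513, 0.5487; sum = 1.200000.
I averages over the q = 2 poor units only: 1.200000 / 2 = 0.6000.

0.6000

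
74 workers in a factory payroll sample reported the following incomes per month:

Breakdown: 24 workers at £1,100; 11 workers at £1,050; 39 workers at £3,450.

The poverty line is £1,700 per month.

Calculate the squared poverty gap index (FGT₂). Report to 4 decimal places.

Below the line: 11×£1,050, 24×£1,100 (q = 35 of N = 74).
Shortfall ratios: (1700−1050)/1700 = 0.3824 (×11); (1700−1100)/1700 = 0.3529 (×24).
Squared: 0.1462 (×11); 0.1246 (×24).
Sum = 4.597751; P₂ = 4.597751 / 74 = 0.0621.

0.0621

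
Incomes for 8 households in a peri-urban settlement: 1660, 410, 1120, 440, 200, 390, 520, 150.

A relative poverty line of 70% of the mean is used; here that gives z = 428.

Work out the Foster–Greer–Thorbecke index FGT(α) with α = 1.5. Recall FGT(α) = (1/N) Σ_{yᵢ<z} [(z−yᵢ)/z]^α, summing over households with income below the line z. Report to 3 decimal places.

0.118

Below z: 150, 200, 390, 410 (q = 4 of N = 8).
Shortfall ratios: (428−150)/428 = 0.6495; (428−200)/428 = 0.5327; (428−390)/428 = 0.0888; (428−410)/428 = 0.0421.
Raised to α = 1.5: 0.52348; 0.38881; 0.02646; 0.00862.
Sum = 0.947371; FGT(1.5) = 0.947371 / 8 = 0.118.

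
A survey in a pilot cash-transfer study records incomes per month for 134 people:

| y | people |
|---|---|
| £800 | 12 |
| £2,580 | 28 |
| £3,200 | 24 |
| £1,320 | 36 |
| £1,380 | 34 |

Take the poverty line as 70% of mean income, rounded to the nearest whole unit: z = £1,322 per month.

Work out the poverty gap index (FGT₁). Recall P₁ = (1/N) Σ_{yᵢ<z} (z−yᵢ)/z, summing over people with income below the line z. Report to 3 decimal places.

0.036

Below the line: 12×£800, 36×£1,320 (q = 48 of N = 134).
Shortfall ratios: (1322−800)/1322 = 0.3949 (×12); (1322−1320)/1322 = 0.0015 (×36).
Sum of shortfalls = 4.792738; P₁ averages over all N: 4.792738 / 134 = 0.036.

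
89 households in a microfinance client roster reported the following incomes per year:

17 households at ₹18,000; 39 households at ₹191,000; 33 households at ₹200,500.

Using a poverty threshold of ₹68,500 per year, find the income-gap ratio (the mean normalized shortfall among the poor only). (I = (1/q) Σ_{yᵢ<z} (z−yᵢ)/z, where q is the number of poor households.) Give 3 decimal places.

Below z: 17×₹18,000 (q = 17 of N = 89).
Shortfall ratios (z−y)/z: 0.7372 (×17); sum = 12.532847.
I averages over the q = 17 poor units only: 12.532847 / 17 = 0.737.

0.737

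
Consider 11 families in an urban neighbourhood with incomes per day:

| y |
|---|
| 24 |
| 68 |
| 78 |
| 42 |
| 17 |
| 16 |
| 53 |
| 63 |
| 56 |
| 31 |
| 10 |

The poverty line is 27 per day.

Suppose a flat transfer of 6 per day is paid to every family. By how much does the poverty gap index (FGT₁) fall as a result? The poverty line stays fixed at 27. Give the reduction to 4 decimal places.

Before: below the line — 10, 16, 17, 24; poverty gap index (FGT₁) = 0.138047.
After the 6 transfer: below the line — 16, 22, 23; poverty gap index (FGT₁) = 0.067340.
Reduction = 0.138047 − 0.067340 = 0.0707.

0.0707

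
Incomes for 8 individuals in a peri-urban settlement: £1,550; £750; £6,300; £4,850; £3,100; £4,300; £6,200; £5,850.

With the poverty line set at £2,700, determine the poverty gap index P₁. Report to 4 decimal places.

Below the line: £750, £1,550 (q = 2 of N = 8).
Gap ratios (z−y)/z: (2700−750)/2700 = 0.7222; (2700−1550)/2700 = 0.4259.
Σ = 1.148148. Dividing by the full population N = 8 gives P₁ = 0.1435.

0.1435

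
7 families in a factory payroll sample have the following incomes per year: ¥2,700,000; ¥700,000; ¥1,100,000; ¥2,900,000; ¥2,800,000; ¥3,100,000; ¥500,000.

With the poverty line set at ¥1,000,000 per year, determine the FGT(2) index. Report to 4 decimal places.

0.0486

Poor units: ¥500,000, ¥700,000 (q = 2 of N = 7).
Relative gaps: (1000000−500000)/1000000 = 0.5000; (1000000−700000)/1000000 = 0.3000.
Squared: 0.2500; 0.0900.
Sum = 0.340000; P₂ = 0.340000 / 7 = 0.0486.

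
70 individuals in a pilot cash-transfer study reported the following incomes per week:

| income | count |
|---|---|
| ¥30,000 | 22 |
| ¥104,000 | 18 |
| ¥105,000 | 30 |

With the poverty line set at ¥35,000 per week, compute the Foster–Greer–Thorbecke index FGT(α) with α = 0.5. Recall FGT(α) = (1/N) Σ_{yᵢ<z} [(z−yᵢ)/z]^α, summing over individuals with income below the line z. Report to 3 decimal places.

0.119

Incomes under z: 22×¥30,000 (q = 22 of N = 70).
Normalized shortfalls: (35000−30000)/35000 = 0.1429 (×22).
Raised to α = 0.5: 0.37796 (×22).
Sum = 8.315218; FGT(0.5) = 8.315218 / 70 = 0.119.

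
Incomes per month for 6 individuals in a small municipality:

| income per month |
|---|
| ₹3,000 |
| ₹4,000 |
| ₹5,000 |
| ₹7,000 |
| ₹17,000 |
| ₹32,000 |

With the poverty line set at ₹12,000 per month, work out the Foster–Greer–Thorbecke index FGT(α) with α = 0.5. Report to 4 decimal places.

Poor units: ₹3,000, ₹4,000, ₹5,000, ₹7,000 (q = 4 of N = 6).
Shortfall ratios: (12000−3000)/12000 = 0.7500; (12000−4000)/12000 = 0.6667; (12000−5000)/12000 = 0.5833; (12000−7000)/12000 = 0.4167.
Raised to α = 0.5: 0.86603; 0.81650; 0.76376; 0.64550.
Sum = 3.091782; FGT(0.5) = 3.091782 / 6 = 0.5153.

0.5153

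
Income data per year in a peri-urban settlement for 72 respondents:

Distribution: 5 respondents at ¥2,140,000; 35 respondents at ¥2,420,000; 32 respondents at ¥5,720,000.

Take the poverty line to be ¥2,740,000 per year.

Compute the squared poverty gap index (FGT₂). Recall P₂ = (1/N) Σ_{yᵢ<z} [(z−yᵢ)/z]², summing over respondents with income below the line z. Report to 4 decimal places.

0.0100

Poor units: 5×¥2,140,000, 35×¥2,420,000 (q = 40 of N = 72).
Relative gaps: (2740000−2140000)/2740000 = 0.2190 (×5); (2740000−2420000)/2740000 = 0.1168 (×35).
Squared: 0.0480 (×5); 0.0136 (×35).
Sum = 0.717140; P₂ = 0.717140 / 72 = 0.0100.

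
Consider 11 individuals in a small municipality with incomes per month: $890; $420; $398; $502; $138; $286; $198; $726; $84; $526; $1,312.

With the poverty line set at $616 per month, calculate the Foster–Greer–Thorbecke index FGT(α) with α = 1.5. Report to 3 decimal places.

Below the line: $84, $138, $198, $286, $398, $420, $502, $526 (q = 8 of N = 11).
Shortfall ratios: (616−84)/616 = 0.8636; (616−138)/616 = 0.7760; (616−198)/616 = 0.6786; (616−286)/616 = 0.5357; (616−398)/616 = 0.3539; (616−420)/616 = 0.3182; (616−502)/616 = 0.1851; (616−526)/616 = 0.1461.
Raised to α = 1.5: 0.80259; 0.68355; 0.55898; 0.39210; 0.21053; 0.17948; 0.07961; 0.05585.
Sum = 2.962693; FGT(1.5) = 2.962693 / 11 = 0.269.

0.269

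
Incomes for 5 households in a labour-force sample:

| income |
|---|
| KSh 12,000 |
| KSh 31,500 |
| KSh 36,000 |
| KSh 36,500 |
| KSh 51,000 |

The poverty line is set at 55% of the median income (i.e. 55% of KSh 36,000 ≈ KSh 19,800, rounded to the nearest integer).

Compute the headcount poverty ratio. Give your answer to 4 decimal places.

1 of the 5 households have income below KSh 19,800.
H = 1/5 = 0.2000.

0.2000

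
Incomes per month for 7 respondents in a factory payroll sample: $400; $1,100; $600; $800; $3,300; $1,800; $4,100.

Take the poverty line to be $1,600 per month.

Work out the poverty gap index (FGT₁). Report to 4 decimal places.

0.3125

Below z: $400, $600, $800, $1,100 (q = 4 of N = 7).
Gap ratios (z−y)/z: (1600−400)/1600 = 0.7500; (1600−600)/1600 = 0.6250; (1600−800)/1600 = 0.5000; (1600−1100)/1600 = 0.3125.
Σ = 2.187500. Dividing by the full population N = 7 gives P₁ = 0.3125.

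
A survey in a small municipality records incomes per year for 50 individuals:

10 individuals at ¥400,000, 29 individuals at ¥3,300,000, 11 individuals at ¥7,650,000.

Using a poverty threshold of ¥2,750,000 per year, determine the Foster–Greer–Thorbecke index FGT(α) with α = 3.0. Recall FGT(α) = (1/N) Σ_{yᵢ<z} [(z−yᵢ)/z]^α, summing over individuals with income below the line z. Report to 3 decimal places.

0.125

Incomes under z: 10×¥400,000 (q = 10 of N = 50).
Gap ratios (z−y)/z: (2750000−400000)/2750000 = 0.8545 (×10).
Raised to α = 3.0: 0.62403 (×10).
Sum = 6.240301; FGT(3.0) = 6.240301 / 50 = 0.125.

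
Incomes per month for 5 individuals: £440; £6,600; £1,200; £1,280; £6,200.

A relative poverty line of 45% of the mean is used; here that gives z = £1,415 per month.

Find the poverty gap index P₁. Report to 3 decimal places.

Below z: £440, £1,200, £1,280 (q = 3 of N = 5).
Shortfall ratios: (1415−440)/1415 = 0.6890; (1415−1200)/1415 = 0.1519; (1415−1280)/1415 = 0.0954.
Sum of shortfalls = 0.936396; P₁ averages over all N: 0.936396 / 5 = 0.187.

0.187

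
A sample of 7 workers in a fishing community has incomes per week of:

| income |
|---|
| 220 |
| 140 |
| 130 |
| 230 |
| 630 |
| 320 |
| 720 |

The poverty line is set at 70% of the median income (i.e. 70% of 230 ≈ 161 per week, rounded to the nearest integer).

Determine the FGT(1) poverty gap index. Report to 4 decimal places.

Below z: 130, 140 (q = 2 of N = 7).
Relative gaps: (161−130)/161 = 0.1925; (161−140)/161 = 0.1304.
Sum of shortfalls = 0.322981; P₁ averages over all N: 0.322981 / 7 = 0.0461.

0.0461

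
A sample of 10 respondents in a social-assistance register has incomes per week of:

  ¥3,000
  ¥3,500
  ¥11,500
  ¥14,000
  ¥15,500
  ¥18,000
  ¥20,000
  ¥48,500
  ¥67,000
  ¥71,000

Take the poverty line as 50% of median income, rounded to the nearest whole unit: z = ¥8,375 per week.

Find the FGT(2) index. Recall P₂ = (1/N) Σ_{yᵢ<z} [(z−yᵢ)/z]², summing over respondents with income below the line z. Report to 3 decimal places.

Below z: ¥3,000, ¥3,500 (q = 2 of N = 10).
Relative gaps: (8375−3000)/8375 = 0.6418; (8375−3500)/8375 = 0.5821.
Squared: 0.4119; 0.3388.
Sum = 0.750724; P₂ = 0.750724 / 10 = 0.075.

0.075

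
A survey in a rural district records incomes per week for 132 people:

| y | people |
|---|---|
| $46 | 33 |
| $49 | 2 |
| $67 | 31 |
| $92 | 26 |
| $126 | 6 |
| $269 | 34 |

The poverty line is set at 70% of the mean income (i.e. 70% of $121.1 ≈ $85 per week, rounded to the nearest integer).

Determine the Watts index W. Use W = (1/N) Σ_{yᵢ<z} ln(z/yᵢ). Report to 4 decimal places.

Poor units: 33×$46, 2×$49, 31×$67 (q = 66 of N = 132).
Log gaps: ln(85/46) = 0.6140 (×33); ln(85/49) = 0.5508 (×2); ln(85/67) = 0.2380 (×31).
W = 28.740705 / 132 = 0.2177.

0.2177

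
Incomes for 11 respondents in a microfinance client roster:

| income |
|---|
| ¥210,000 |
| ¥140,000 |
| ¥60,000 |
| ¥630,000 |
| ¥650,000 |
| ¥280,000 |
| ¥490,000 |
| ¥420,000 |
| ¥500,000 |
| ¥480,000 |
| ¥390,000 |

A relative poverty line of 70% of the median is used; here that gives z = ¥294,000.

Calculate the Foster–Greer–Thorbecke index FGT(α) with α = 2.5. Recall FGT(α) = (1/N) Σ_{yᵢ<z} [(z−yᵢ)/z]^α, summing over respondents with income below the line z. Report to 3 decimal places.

0.073

Below z: ¥60,000, ¥140,000, ¥210,000, ¥280,000 (q = 4 of N = 11).
Normalized shortfalls: (294000−60000)/294000 = 0.7959; (294000−140000)/294000 = 0.5238; (294000−210000)/294000 = 0.2857; (294000−280000)/294000 = 0.0476.
Raised to α = 2.5: 0.56516; 0.19858; 0.04363; 0.00049.
Sum = 0.807868; FGT(2.5) = 0.807868 / 11 = 0.073.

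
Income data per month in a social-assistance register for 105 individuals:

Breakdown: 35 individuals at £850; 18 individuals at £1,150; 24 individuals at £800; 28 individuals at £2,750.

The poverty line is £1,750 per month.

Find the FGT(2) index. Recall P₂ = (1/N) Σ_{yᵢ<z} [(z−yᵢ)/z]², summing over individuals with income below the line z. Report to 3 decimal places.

0.176

Below z: 24×£800, 35×£850, 18×£1,150 (q = 77 of N = 105).
Normalized shortfalls: (1750−800)/1750 = 0.5429 (×24); (1750−850)/1750 = 0.5143 (×35); (1750−1150)/1750 = 0.3429 (×18).
Squared: 0.2947 (×24); 0.2645 (×35); 0.1176 (×18).
Sum = 18.445714; P₂ = 18.445714 / 105 = 0.176.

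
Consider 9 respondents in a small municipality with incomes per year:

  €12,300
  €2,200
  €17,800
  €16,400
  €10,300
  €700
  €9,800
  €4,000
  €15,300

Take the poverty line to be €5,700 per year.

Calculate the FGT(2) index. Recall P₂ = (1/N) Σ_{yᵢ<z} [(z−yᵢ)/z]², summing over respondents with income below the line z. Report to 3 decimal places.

0.137

Poor units: €700, €2,200, €4,000 (q = 3 of N = 9).
Shortfall ratios: (5700−700)/5700 = 0.8772; (5700−2200)/5700 = 0.6140; (5700−4000)/5700 = 0.2982.
Squared: 0.7695; 0.3770; 0.0890.
Sum = 1.235457; P₂ = 1.235457 / 9 = 0.137.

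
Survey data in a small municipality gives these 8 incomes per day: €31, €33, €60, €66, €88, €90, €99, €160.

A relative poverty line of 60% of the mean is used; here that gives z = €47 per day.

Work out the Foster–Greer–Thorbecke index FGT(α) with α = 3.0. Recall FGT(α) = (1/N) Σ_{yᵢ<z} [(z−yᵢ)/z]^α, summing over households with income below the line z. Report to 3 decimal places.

Below the line: €31, €33 (q = 2 of N = 8).
Gap ratios (z−y)/z: (47−31)/47 = 0.3404; (47−33)/47 = 0.2979.
Raised to α = 3.0: 0.03945; 0.02643.
Sum = 0.065881; FGT(3.0) = 0.065881 / 8 = 0.008.

0.008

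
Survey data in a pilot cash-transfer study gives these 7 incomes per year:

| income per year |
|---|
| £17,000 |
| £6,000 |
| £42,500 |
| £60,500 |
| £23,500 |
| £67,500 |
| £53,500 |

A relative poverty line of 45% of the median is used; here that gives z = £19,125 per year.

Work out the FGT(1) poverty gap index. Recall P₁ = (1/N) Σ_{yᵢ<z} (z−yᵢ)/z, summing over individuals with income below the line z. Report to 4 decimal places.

0.1139

Below z: £6,000, £17,000 (q = 2 of N = 7).
Normalized shortfalls: (19125−6000)/19125 = 0.6863; (19125−17000)/19125 = 0.1111.
Σ = 0.797386. Dividing by the full population N = 7 gives P₁ = 0.1139.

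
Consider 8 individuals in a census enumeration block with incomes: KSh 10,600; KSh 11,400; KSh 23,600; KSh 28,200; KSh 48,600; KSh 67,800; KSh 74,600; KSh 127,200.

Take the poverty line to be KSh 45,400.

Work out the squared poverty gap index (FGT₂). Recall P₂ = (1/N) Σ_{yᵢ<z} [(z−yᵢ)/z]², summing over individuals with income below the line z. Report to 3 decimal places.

Poor units: KSh 10,600, KSh 11,400, KSh 23,600, KSh 28,200 (q = 4 of N = 8).
Shortfall ratios: (45400−10600)/45400 = 0.7665; (45400−11400)/45400 = 0.7489; (45400−23600)/45400 = 0.4802; (45400−28200)/45400 = 0.3789.
Squared: 0.5876; 0.5608; 0.2306; 0.1435.
Sum = 1.522502; P₂ = 1.522502 / 8 = 0.190.

0.190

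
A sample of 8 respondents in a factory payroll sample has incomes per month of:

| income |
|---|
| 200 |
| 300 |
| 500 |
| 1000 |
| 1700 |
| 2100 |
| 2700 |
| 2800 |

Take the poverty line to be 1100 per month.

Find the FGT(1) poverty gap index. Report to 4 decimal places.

Below the line: 200, 300, 500, 1000 (q = 4 of N = 8).
Relative gaps: (1100−200)/1100 = 0.8182; (1100−300)/1100 = 0.7273; (1100−500)/1100 = 0.5455; (1100−1000)/1100 = 0.0909.
Sum of shortfalls = 2.181818; P₁ averages over all N: 2.181818 / 8 = 0.2727.

0.2727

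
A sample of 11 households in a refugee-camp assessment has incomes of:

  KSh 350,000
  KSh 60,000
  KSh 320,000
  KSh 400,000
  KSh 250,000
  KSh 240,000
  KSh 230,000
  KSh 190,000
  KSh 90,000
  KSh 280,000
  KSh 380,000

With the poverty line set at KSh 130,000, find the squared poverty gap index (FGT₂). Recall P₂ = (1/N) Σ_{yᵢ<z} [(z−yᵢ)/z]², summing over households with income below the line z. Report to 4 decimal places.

Incomes under z: KSh 60,000, KSh 90,000 (q = 2 of N = 11).
Normalized shortfalls: (130000−60000)/130000 = 0.5385; (130000−90000)/130000 = 0.3077.
Squared: 0.2899; 0.0947.
Sum = 0.384615; P₂ = 0.384615 / 11 = 0.0350.

0.0350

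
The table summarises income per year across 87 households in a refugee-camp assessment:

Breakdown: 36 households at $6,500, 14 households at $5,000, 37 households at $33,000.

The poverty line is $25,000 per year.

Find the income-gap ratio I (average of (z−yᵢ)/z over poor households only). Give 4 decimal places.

Poor units: 14×$5,000, 36×$6,500 (q = 50 of N = 87).
Shortfall ratios (z−y)/z: 0.8000 (×14), 0.7400 (×36); sum = 37.840000.
The income-gap ratio divides by q (the poor only): 37.840000 / 50 = 0.7568.

0.7568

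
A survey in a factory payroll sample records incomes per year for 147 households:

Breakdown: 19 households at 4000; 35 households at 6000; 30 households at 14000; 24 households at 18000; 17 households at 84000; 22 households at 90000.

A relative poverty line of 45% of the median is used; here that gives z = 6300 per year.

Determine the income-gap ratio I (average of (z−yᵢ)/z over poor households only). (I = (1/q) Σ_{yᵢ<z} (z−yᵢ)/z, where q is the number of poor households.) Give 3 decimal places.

0.159

Incomes under z: 19×4000, 35×6000 (q = 54 of N = 147).
Relative gaps: 0.3651 (×19), 0.0476 (×35); sum = 8.603175.
The income-gap ratio divides by q (the poor only): 8.603175 / 54 = 0.159.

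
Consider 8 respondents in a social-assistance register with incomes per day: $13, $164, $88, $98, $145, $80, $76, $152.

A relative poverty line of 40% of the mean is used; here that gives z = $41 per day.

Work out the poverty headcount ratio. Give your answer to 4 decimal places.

1 of the 8 respondents have income below $41.
H = 1/8 = 0.1250.

0.1250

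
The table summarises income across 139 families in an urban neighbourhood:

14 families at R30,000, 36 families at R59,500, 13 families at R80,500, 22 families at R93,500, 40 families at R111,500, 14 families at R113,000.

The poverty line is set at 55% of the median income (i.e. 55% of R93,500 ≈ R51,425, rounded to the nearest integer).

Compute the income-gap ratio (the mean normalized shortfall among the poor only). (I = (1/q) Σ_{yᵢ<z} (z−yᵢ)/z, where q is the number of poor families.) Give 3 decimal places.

Below z: 14×R30,000 (q = 14 of N = 139).
Relative gaps: 0.4166 (×14); sum = 5.832766.
I averages over the q = 14 poor units only: 5.832766 / 14 = 0.417.

0.417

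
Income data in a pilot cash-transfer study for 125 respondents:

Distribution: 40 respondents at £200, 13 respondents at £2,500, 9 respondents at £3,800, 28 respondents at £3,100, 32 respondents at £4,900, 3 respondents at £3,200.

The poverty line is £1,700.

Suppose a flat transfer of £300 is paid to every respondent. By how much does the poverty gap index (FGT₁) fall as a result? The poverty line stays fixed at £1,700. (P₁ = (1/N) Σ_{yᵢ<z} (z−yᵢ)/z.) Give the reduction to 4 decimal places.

Before: below the line — 40×£200; poverty gap index (FGT₁) = 0.282353.
After the £300 transfer: below the line — 40×£500; poverty gap index (FGT₁) = 0.225882.
Reduction = 0.282353 − 0.225882 = 0.0565.

0.0565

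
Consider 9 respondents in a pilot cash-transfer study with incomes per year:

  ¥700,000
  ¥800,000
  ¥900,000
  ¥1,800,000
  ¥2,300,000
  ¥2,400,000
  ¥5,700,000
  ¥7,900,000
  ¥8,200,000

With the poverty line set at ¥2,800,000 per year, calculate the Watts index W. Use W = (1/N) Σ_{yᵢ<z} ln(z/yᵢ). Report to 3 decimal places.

0.507

Below z: ¥700,000, ¥800,000, ¥900,000, ¥1,800,000, ¥2,300,000, ¥2,400,000 (q = 6 of N = 9).
Log gaps: ln(2800000/700000) = 1.3863; ln(2800000/800000) = 1.2528; ln(2800000/900000) = 1.1350; ln(2800000/1800000) = 0.4418; ln(2800000/2300000) = 0.1967; ln(2800000/2400000) = 0.1542.
W = 4.566731 / 9 = 0.507.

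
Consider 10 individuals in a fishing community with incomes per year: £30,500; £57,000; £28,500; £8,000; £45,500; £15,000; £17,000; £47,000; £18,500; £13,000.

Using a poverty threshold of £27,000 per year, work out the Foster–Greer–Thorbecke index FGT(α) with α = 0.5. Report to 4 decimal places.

Incomes under z: £8,000, £13,000, £15,000, £17,000, £18,500 (q = 5 of N = 10).
Gap ratios (z−y)/z: (27000−8000)/27000 = 0.7037; (27000−13000)/27000 = 0.5185; (27000−15000)/27000 = 0.4444; (27000−17000)/27000 = 0.3704; (27000−18500)/27000 = 0.3148.
Raised to α = 0.5: 0.83887; 0.72008; 0.66667; 0.60858; 0.56108.
Sum = 3.395284; FGT(0.5) = 3.395284 / 10 = 0.3395.

0.3395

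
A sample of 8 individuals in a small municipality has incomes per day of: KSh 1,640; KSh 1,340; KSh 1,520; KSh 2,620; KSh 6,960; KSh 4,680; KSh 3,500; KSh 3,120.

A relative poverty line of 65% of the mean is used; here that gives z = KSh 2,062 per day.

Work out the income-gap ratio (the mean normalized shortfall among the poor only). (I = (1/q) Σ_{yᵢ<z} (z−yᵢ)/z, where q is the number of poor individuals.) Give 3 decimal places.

Below the line: KSh 1,340, KSh 1,520, KSh 1,640 (q = 3 of N = 8).
Shortfall ratios (z−y)/z: 0.3501, 0.2629, 0.2047; sum = 0.817653.
The income-gap ratio divides by q (the poor only): 0.817653 / 3 = 0.273.

0.273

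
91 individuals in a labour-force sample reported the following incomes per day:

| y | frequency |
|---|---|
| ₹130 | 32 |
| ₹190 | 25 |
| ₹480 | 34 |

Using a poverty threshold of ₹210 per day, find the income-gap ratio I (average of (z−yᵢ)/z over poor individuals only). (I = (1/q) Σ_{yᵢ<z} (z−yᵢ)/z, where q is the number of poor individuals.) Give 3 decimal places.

0.256

Below the line: 32×₹130, 25×₹190 (q = 57 of N = 91).
Shortfall ratios (z−y)/z: 0.3810 (×32), 0.0952 (×25); sum = 14.571429.
I averages over the q = 57 poor units only: 14.571429 / 57 = 0.256.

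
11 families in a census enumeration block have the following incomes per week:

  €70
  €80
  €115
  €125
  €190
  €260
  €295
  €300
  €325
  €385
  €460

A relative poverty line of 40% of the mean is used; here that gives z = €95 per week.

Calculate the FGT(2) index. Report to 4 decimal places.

0.0086

Below the line: €70, €80 (q = 2 of N = 11).
Normalized shortfalls: (95−70)/95 = 0.2632; (95−80)/95 = 0.1579.
Squared: 0.0693; 0.0249.
Sum = 0.094183; P₂ = 0.094183 / 11 = 0.0086.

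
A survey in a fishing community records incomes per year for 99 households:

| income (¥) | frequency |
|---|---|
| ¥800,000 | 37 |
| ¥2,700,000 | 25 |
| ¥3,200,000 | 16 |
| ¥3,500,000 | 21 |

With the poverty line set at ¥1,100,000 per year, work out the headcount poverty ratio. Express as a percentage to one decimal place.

37.4%

37 of the 99 households have income below ¥1,100,000.
H = 37/99 = 37.4%.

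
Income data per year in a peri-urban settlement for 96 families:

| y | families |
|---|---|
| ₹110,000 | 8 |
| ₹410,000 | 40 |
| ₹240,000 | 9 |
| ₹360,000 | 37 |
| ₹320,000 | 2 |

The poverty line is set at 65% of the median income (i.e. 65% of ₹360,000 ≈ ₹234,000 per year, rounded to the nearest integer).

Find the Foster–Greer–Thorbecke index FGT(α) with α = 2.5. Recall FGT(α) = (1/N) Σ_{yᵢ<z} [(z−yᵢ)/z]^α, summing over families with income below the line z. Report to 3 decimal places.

0.017

Incomes under z: 8×₹110,000 (q = 8 of N = 96).
Shortfall ratios: (234000−110000)/234000 = 0.5299 (×8).
Raised to α = 2.5: 0.20442 (×8).
Sum = 1.635327; FGT(2.5) = 1.635327 / 96 = 0.017.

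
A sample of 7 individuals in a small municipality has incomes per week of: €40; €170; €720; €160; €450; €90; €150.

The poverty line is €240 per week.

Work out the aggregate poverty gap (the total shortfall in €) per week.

Poor units: €40, €90, €150, €160, €170 (q = 5 of N = 7).
Individual gaps: 240−40 = 200; 240−90 = 150; 240−150 = 90; 240−160 = 80; 240−170 = 70.
Aggregate gap = €590.

€590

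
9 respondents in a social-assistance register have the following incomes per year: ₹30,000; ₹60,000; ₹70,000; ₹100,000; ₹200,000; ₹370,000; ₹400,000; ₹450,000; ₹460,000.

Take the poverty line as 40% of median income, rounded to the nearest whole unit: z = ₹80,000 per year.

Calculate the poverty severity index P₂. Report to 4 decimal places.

Below the line: ₹30,000, ₹60,000, ₹70,000 (q = 3 of N = 9).
Gap ratios (z−y)/z: (80000−30000)/80000 = 0.6250; (80000−60000)/80000 = 0.2500; (80000−70000)/80000 = 0.1250.
Squared: 0.3906; 0.0625; 0.0156.
Sum = 0.468750; P₂ = 0.468750 / 9 = 0.0521.

0.0521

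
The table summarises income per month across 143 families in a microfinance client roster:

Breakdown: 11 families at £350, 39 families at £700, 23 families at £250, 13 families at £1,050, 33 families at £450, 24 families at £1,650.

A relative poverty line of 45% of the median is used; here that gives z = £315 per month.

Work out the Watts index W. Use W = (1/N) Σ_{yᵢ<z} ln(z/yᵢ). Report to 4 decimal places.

Incomes under z: 23×£250 (q = 23 of N = 143).
Log shortfalls: ln(315/250) = 0.2311 (×23).
W = 5.315570 / 143 = 0.0372.

0.0372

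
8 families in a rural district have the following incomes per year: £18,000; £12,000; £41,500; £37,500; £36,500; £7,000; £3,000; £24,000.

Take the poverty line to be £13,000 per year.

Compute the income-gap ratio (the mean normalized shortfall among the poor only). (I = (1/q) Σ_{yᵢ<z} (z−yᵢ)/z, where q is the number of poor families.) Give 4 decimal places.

Below the line: £3,000, £7,000, £12,000 (q = 3 of N = 8).
Relative gaps: 0.7692, 0.4615, 0.0769; sum = 1.307692.
The income-gap ratio divides by q (the poor only): 1.307692 / 3 = 0.4359.

0.4359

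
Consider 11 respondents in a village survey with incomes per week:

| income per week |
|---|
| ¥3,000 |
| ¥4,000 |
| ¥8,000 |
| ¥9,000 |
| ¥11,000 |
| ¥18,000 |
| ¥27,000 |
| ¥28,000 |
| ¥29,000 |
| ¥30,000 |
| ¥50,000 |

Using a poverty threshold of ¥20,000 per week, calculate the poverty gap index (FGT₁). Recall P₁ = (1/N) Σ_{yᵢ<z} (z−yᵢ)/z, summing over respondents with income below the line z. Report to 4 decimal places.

0.3045

Poor units: ¥3,000, ¥4,000, ¥8,000, ¥9,000, ¥11,000, ¥18,000 (q = 6 of N = 11).
Shortfall ratios: (20000−3000)/20000 = 0.8500; (20000−4000)/20000 = 0.8000; (20000−8000)/20000 = 0.6000; (20000−9000)/20000 = 0.5500; (20000−11000)/20000 = 0.4500; (20000−18000)/20000 = 0.1000.
Σ = 3.350000. Dividing by the full population N = 11 gives P₁ = 0.3045.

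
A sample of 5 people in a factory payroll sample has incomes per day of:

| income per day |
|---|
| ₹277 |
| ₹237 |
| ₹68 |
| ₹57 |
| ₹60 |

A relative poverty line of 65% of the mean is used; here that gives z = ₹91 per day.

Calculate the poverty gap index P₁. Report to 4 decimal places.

0.1934

Below the line: ₹57, ₹60, ₹68 (q = 3 of N = 5).
Normalized shortfalls: (91−57)/91 = 0.3736; (91−60)/91 = 0.3407; (91−68)/91 = 0.2527.
Σ = 0.967033. Dividing by the full population N = 5 gives P₁ = 0.1934.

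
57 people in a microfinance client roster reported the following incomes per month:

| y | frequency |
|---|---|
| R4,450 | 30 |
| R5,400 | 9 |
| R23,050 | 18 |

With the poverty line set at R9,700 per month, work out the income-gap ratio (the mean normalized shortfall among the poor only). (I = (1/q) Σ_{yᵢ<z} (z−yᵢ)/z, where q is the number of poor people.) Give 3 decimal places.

Poor units: 30×R4,450, 9×R5,400 (q = 39 of N = 57).
Relative gaps: 0.5412 (×30), 0.4433 (×9); sum = 20.226804.
The income-gap ratio divides by q (the poor only): 20.226804 / 39 = 0.519.

0.519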